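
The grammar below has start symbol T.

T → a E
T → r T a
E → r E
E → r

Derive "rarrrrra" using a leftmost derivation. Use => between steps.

T => rTa => raEa => rarEa => rarrEa => rarrrEa => rarrrrEa => rarrrrra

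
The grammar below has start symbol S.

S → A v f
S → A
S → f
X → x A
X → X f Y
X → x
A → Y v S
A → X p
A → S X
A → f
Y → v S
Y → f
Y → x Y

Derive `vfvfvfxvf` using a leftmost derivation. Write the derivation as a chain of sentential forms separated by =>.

S => Avf => YvSvf => vSvSvf => vAvfvSvf => vfvfvSvf => vfvfvAvf => vfvfvSXvf => vfvfvfXvf => vfvfvfxvf

S => Avf   [S → A v f]
Avf => YvSvf   [A → Y v S]
YvSvf => vSvSvf   [Y → v S]
vSvSvf => vAvfvSvf   [S → A v f]
vAvfvSvf => vfvfvSvf   [A → f]
vfvfvSvf => vfvfvAvf   [S → A]
vfvfvAvf => vfvfvSXvf   [A → S X]
vfvfvSXvf => vfvfvfXvf   [S → f]
vfvfvfXvf => vfvfvfxvf   [X → x]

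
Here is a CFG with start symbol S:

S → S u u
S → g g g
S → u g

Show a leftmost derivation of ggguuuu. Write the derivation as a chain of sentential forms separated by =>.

S => Suu   [S → S u u]
Suu => Suuuu   [S → S u u]
Suuuu => ggguuuu   [S → g g g]

S => Suu => Suuuu => ggguuuu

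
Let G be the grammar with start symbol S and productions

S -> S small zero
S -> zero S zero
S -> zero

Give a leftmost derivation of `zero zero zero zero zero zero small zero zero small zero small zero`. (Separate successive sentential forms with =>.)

S => S small zero => S small zero small zero => zero S zero small zero small zero => zero S small zero zero small zero small zero => zero zero S zero small zero zero small zero small zero => zero zero zero S zero zero small zero zero small zero small zero => zero zero zero zero zero zero small zero zero small zero small zero

S => S small zero   [S -> S small zero]
S small zero => S small zero small zero   [S -> S small zero]
S small zero small zero => zero S zero small zero small zero   [S -> zero S zero]
zero S zero small zero small zero => zero S small zero zero small zero small zero   [S -> S small zero]
zero S small zero zero small zero small zero => zero zero S zero small zero zero small zero small zero   [S -> zero S zero]
zero zero S zero small zero zero small zero small zero => zero zero zero S zero zero small zero zero small zero small zero   [S -> zero S zero]
zero zero zero S zero zero small zero zero small zero small zero => zero zero zero zero zero zero small zero zero small zero small zero   [S -> zero]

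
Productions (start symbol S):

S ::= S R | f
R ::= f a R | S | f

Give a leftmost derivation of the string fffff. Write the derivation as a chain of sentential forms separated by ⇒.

S ⇒ SR   [S ::= S R]
SR ⇒ SRR   [S ::= S R]
SRR ⇒ SRRR   [S ::= S R]
SRRR ⇒ SRRRR   [S ::= S R]
SRRRR ⇒ fRRRR   [S ::= f]
fRRRR ⇒ ffRRR   [R ::= f]
ffRRR ⇒ fffRR   [R ::= f]
fffRR ⇒ ffffR   [R ::= f]
ffffR ⇒ fffff   [R ::= f]

S ⇒ SR ⇒ SRR ⇒ SRRR ⇒ SRRRR ⇒ fRRRR ⇒ ffRRR ⇒ fffRR ⇒ ffffR ⇒ fffff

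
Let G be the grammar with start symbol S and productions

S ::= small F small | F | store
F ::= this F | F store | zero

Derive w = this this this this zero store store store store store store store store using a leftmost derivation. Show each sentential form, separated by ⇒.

S ⇒ F   [S ::= F]
F ⇒ F store   [F ::= F store]
F store ⇒ this F store   [F ::= this F]
this F store ⇒ this this F store   [F ::= this F]
this this F store ⇒ this this F store store   [F ::= F store]
this this F store store ⇒ this this F store store store   [F ::= F store]
this this F store store store ⇒ this this this F store store store   [F ::= this F]
this this this F store store store ⇒ this this this F store store store store   [F ::= F store]
this this this F store store store store ⇒ this this this F store store store store store   [F ::= F store]
this this this F store store store store store ⇒ this this this F store store store store store store   [F ::= F store]
this this this F store store store store store store ⇒ this this this this F store store store store store store   [F ::= this F]
this this this this F store store store store store store ⇒ this this this this F store store store store store store store   [F ::= F store]
this this this this F store store store store store store store ⇒ this this this this F store store store store store store store store   [F ::= F store]
this this this this F store store store store store store store store ⇒ this this this this zero store store store store store store store store   [F ::= zero]

S ⇒ F ⇒ F store ⇒ this F store ⇒ this this F store ⇒ this this F store store ⇒ this this F store store store ⇒ this this this F store store store ⇒ this this this F store store store store ⇒ this this this F store store store store store ⇒ this this this F store store store store store store ⇒ this this this this F store store store store store store ⇒ this this this this F store store store store store store store ⇒ this this this this F store store store store store store store store ⇒ this this this this zero store store store store store store store store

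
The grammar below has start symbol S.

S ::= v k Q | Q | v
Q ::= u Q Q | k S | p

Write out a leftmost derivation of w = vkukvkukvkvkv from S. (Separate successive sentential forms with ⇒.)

S ⇒ vkQ ⇒ vkuQQ ⇒ vkukSQ ⇒ vkukvkQQ ⇒ vkukvkuQQQ ⇒ vkukvkukSQQ ⇒ vkukvkukvQQ ⇒ vkukvkukvkSQ ⇒ vkukvkukvkvQ ⇒ vkukvkukvkvkS ⇒ vkukvkukvkvkv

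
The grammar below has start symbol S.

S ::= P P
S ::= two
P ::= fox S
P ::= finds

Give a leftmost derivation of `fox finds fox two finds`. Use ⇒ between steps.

S ⇒ P P   [S ::= P P]
P P ⇒ fox S P   [P ::= fox S]
fox S P ⇒ fox P P P   [S ::= P P]
fox P P P ⇒ fox finds P P   [P ::= finds]
fox finds P P ⇒ fox finds fox S P   [P ::= fox S]
fox finds fox S P ⇒ fox finds fox two P   [S ::= two]
fox finds fox two P ⇒ fox finds fox two finds   [P ::= finds]

S ⇒ P P ⇒ fox S P ⇒ fox P P P ⇒ fox finds P P ⇒ fox finds fox S P ⇒ fox finds fox two P ⇒ fox finds fox two finds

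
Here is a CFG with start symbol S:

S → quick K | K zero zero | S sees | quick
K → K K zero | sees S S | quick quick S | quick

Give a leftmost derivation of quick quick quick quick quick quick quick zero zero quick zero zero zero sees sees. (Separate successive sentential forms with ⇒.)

S ⇒ S sees ⇒ S sees sees ⇒ K zero zero sees sees ⇒ K K zero zero zero sees sees ⇒ K K zero K zero zero zero sees sees ⇒ quick quick S K zero K zero zero zero sees sees ⇒ quick quick quick K zero K zero zero zero sees sees ⇒ quick quick quick K K zero zero K zero zero zero sees sees ⇒ quick quick quick quick quick S K zero zero K zero zero zero sees sees ⇒ quick quick quick quick quick quick K zero zero K zero zero zero sees sees ⇒ quick quick quick quick quick quick quick zero zero K zero zero zero sees sees ⇒ quick quick quick quick quick quick quick zero zero quick zero zero zero sees sees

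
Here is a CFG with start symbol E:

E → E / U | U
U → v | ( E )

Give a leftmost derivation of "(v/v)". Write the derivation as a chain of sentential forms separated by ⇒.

E ⇒ U   [E → U]
U ⇒ (E)   [U → ( E )]
(E) ⇒ (E/U)   [E → E / U]
(E/U) ⇒ (U/U)   [E → U]
(U/U) ⇒ (v/U)   [U → v]
(v/U) ⇒ (v/v)   [U → v]

E⇒U⇒(E)⇒(E/U)⇒(U/U)⇒(v/U)⇒(v/v)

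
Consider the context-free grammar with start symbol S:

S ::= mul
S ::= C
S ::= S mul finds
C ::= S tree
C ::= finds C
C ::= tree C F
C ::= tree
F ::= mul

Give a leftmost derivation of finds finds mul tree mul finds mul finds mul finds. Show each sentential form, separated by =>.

S => S mul finds   [S ::= S mul finds]
S mul finds => S mul finds mul finds   [S ::= S mul finds]
S mul finds mul finds => S mul finds mul finds mul finds   [S ::= S mul finds]
S mul finds mul finds mul finds => C mul finds mul finds mul finds   [S ::= C]
C mul finds mul finds mul finds => finds C mul finds mul finds mul finds   [C ::= finds C]
finds C mul finds mul finds mul finds => finds finds C mul finds mul finds mul finds   [C ::= finds C]
finds finds C mul finds mul finds mul finds => finds finds S tree mul finds mul finds mul finds   [C ::= S tree]
finds finds S tree mul finds mul finds mul finds => finds finds mul tree mul finds mul finds mul finds   [S ::= mul]

S => S mul finds => S mul finds mul finds => S mul finds mul finds mul finds => C mul finds mul finds mul finds => finds C mul finds mul finds mul finds => finds finds C mul finds mul finds mul finds => finds finds S tree mul finds mul finds mul finds => finds finds mul tree mul finds mul finds mul finds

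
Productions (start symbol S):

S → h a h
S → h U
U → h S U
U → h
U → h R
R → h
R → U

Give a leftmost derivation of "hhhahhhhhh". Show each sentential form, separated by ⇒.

S ⇒ hU   [S → h U]
hU ⇒ hhSU   [U → h S U]
hhSU ⇒ hhhahU   [S → h a h]
hhhahU ⇒ hhhahhR   [U → h R]
hhhahhR ⇒ hhhahhU   [R → U]
hhhahhU ⇒ hhhahhhSU   [U → h S U]
hhhahhhSU ⇒ hhhahhhhUU   [S → h U]
hhhahhhhUU ⇒ hhhahhhhhU   [U → h]
hhhahhhhhU ⇒ hhhahhhhhh   [U → h]

S⇒hU⇒hhSU⇒hhhahU⇒hhhahhR⇒hhhahhU⇒hhhahhhSU⇒hhhahhhhUU⇒hhhahhhhhU⇒hhhahhhhhh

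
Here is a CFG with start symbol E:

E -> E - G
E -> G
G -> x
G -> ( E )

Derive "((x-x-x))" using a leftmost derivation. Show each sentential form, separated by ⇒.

E ⇒ G   [E -> G]
G ⇒ (E)   [G -> ( E )]
(E) ⇒ (G)   [E -> G]
(G) ⇒ ((E))   [G -> ( E )]
((E)) ⇒ ((E-G))   [E -> E - G]
((E-G)) ⇒ ((E-G-G))   [E -> E - G]
((E-G-G)) ⇒ ((G-G-G))   [E -> G]
((G-G-G)) ⇒ ((x-G-G))   [G -> x]
((x-G-G)) ⇒ ((x-x-G))   [G -> x]
((x-x-G)) ⇒ ((x-x-x))   [G -> x]

E ⇒ G ⇒ (E) ⇒ (G) ⇒ ((E)) ⇒ ((E-G)) ⇒ ((E-G-G)) ⇒ ((G-G-G)) ⇒ ((x-G-G)) ⇒ ((x-x-G)) ⇒ ((x-x-x))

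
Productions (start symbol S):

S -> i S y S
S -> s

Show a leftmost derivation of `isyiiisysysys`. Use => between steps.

S => iSyS => isyS => isyiSyS => isyiiSySyS => isyiiiSySySyS => isyiiisySySyS => isyiiisysySyS => isyiiisysysyS => isyiiisysysys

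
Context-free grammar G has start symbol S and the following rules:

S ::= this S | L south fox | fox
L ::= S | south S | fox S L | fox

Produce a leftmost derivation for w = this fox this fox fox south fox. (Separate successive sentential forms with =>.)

S => this S => this L south fox => this fox S L south fox => this fox this S L south fox => this fox this fox L south fox => this fox this fox fox south fox

S => this S   [S ::= this S]
this S => this L south fox   [S ::= L south fox]
this L south fox => this fox S L south fox   [L ::= fox S L]
this fox S L south fox => this fox this S L south fox   [S ::= this S]
this fox this S L south fox => this fox this fox L south fox   [S ::= fox]
this fox this fox L south fox => this fox this fox fox south fox   [L ::= fox]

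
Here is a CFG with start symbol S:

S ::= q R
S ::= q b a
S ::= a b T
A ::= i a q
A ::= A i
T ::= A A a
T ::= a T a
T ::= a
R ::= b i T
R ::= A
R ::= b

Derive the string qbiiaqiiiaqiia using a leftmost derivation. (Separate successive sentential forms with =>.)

S => qR   [S ::= q R]
qR => qbiT   [R ::= b i T]
qbiT => qbiAAa   [T ::= A A a]
qbiAAa => qbiAiAa   [A ::= A i]
qbiAiAa => qbiAiiAa   [A ::= A i]
qbiAiiAa => qbiiaqiiAa   [A ::= i a q]
qbiiaqiiAa => qbiiaqiiAia   [A ::= A i]
qbiiaqiiAia => qbiiaqiiAiia   [A ::= A i]
qbiiaqiiAiia => qbiiaqiiiaqiia   [A ::= i a q]

S=>qR=>qbiT=>qbiAAa=>qbiAiAa=>qbiAiiAa=>qbiiaqiiAa=>qbiiaqiiAia=>qbiiaqiiAiia=>qbiiaqiiiaqiia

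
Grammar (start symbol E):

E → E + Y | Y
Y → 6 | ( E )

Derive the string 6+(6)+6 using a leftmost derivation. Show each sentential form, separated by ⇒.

E ⇒ E+Y ⇒ E+Y+Y ⇒ Y+Y+Y ⇒ 6+Y+Y ⇒ 6+(E)+Y ⇒ 6+(Y)+Y ⇒ 6+(6)+Y ⇒ 6+(6)+6

E ⇒ E+Y   [E → E + Y]
E+Y ⇒ E+Y+Y   [E → E + Y]
E+Y+Y ⇒ Y+Y+Y   [E → Y]
Y+Y+Y ⇒ 6+Y+Y   [Y → 6]
6+Y+Y ⇒ 6+(E)+Y   [Y → ( E )]
6+(E)+Y ⇒ 6+(Y)+Y   [E → Y]
6+(Y)+Y ⇒ 6+(6)+Y   [Y → 6]
6+(6)+Y ⇒ 6+(6)+6   [Y → 6]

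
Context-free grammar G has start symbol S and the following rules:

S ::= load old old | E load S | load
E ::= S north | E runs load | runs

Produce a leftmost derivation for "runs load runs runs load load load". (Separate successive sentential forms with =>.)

S => E load S => runs load S => runs load E load S => runs load E runs load load S => runs load runs runs load load S => runs load runs runs load load load

S => E load S   [S ::= E load S]
E load S => runs load S   [E ::= runs]
runs load S => runs load E load S   [S ::= E load S]
runs load E load S => runs load E runs load load S   [E ::= E runs load]
runs load E runs load load S => runs load runs runs load load S   [E ::= runs]
runs load runs runs load load S => runs load runs runs load load load   [S ::= load]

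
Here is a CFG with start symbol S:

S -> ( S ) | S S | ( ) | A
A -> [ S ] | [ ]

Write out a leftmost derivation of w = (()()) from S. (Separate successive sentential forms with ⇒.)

S ⇒ (S)   [S -> ( S )]
(S) ⇒ (SS)   [S -> S S]
(SS) ⇒ (()S)   [S -> ( )]
(()S) ⇒ (()())   [S -> ( )]

S ⇒ (S) ⇒ (SS) ⇒ (()S) ⇒ (()())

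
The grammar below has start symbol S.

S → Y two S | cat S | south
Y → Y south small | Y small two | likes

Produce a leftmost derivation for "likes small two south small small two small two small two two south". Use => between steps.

S => Y two S => Y small two two S => Y small two small two two S => Y small two small two small two two S => Y south small small two small two small two two S => Y small two south small small two small two small two two S => likes small two south small small two small two small two two S => likes small two south small small two small two small two two south

S => Y two S   [S → Y two S]
Y two S => Y small two two S   [Y → Y small two]
Y small two two S => Y small two small two two S   [Y → Y small two]
Y small two small two two S => Y small two small two small two two S   [Y → Y small two]
Y small two small two small two two S => Y south small small two small two small two two S   [Y → Y south small]
Y south small small two small two small two two S => Y small two south small small two small two small two two S   [Y → Y small two]
Y small two south small small two small two small two two S => likes small two south small small two small two small two two S   [Y → likes]
likes small two south small small two small two small two two S => likes small two south small small two small two small two two south   [S → south]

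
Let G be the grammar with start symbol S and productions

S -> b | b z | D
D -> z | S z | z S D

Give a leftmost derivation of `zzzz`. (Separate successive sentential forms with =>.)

S => D => Sz => Dz => Szz => Dzz => Szzz => Dzzz => zzzz

S => D   [S -> D]
D => Sz   [D -> S z]
Sz => Dz   [S -> D]
Dz => Szz   [D -> S z]
Szz => Dzz   [S -> D]
Dzz => Szzz   [D -> S z]
Szzz => Dzzz   [S -> D]
Dzzz => zzzz   [D -> z]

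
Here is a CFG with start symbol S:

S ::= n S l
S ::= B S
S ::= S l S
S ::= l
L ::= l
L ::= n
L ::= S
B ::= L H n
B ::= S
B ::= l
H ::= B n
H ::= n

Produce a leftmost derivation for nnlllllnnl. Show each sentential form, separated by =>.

S => BS   [S ::= B S]
BS => LHnS   [B ::= L H n]
LHnS => SHnS   [L ::= S]
SHnS => nSlHnS   [S ::= n S l]
nSlHnS => nnSllHnS   [S ::= n S l]
nnSllHnS => nnSlSllHnS   [S ::= S l S]
nnSlSllHnS => nnllSllHnS   [S ::= l]
nnllSllHnS => nnlllllHnS   [S ::= l]
nnlllllHnS => nnlllllnnS   [H ::= n]
nnlllllnnS => nnlllllnnl   [S ::= l]

S => BS => LHnS => SHnS => nSlHnS => nnSllHnS => nnSlSllHnS => nnllSllHnS => nnlllllHnS => nnlllllnnS => nnlllllnnl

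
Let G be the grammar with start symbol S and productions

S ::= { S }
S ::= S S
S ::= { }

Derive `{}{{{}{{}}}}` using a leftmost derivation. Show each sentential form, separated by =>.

S => SS   [S ::= S S]
SS => {}S   [S ::= { }]
{}S => {}{S}   [S ::= { S }]
{}{S} => {}{{S}}   [S ::= { S }]
{}{{S}} => {}{{SS}}   [S ::= S S]
{}{{SS}} => {}{{{}S}}   [S ::= { }]
{}{{{}S}} => {}{{{}{S}}}   [S ::= { S }]
{}{{{}{S}}} => {}{{{}{{}}}}   [S ::= { }]

S=>SS=>{}S=>{}{S}=>{}{{S}}=>{}{{SS}}=>{}{{{}S}}=>{}{{{}{S}}}=>{}{{{}{{}}}}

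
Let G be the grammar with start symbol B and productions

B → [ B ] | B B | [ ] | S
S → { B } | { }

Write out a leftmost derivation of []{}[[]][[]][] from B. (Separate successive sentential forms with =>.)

B => BB   [B → B B]
BB => BBB   [B → B B]
BBB => []BB   [B → [ ]]
[]BB => []SB   [B → S]
[]SB => []{}B   [S → { }]
[]{}B => []{}BB   [B → B B]
[]{}BB => []{}BBB   [B → B B]
[]{}BBB => []{}[B]BB   [B → [ B ]]
[]{}[B]BB => []{}[[]]BB   [B → [ ]]
[]{}[[]]BB => []{}[[]][B]B   [B → [ B ]]
[]{}[[]][B]B => []{}[[]][[]]B   [B → [ ]]
[]{}[[]][[]]B => []{}[[]][[]][]   [B → [ ]]

B => BB => BBB => []BB => []SB => []{}B => []{}BB => []{}BBB => []{}[B]BB => []{}[[]]BB => []{}[[]][B]B => []{}[[]][[]]B => []{}[[]][[]][]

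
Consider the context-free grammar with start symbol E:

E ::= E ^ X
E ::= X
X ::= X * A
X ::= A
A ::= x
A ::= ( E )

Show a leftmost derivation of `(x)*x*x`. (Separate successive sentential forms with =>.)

E => X => X*A => X*A*A => A*A*A => (E)*A*A => (X)*A*A => (A)*A*A => (x)*A*A => (x)*x*A => (x)*x*x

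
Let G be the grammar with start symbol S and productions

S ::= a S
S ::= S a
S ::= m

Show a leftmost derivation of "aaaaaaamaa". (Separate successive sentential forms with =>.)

S => aS   [S ::= a S]
aS => aaS   [S ::= a S]
aaS => aaaS   [S ::= a S]
aaaS => aaaaS   [S ::= a S]
aaaaS => aaaaaS   [S ::= a S]
aaaaaS => aaaaaSa   [S ::= S a]
aaaaaSa => aaaaaaSa   [S ::= a S]
aaaaaaSa => aaaaaaaSa   [S ::= a S]
aaaaaaaSa => aaaaaaaSaa   [S ::= S a]
aaaaaaaSaa => aaaaaaamaa   [S ::= m]

S=>aS=>aaS=>aaaS=>aaaaS=>aaaaaS=>aaaaaSa=>aaaaaaSa=>aaaaaaaSa=>aaaaaaaSaa=>aaaaaaamaa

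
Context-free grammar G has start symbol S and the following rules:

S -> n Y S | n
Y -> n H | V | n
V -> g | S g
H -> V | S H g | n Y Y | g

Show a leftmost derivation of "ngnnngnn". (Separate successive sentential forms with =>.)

S => nYS   [S -> n Y S]
nYS => nVS   [Y -> V]
nVS => ngS   [V -> g]
ngS => ngnYS   [S -> n Y S]
ngnYS => ngnnHS   [Y -> n H]
ngnnHS => ngnnnYYS   [H -> n Y Y]
ngnnnYYS => ngnnnVYS   [Y -> V]
ngnnnVYS => ngnnngYS   [V -> g]
ngnnngYS => ngnnngnS   [Y -> n]
ngnnngnS => ngnnngnn   [S -> n]

S=>nYS=>nVS=>ngS=>ngnYS=>ngnnHS=>ngnnnYYS=>ngnnnVYS=>ngnnngYS=>ngnnngnS=>ngnnngnn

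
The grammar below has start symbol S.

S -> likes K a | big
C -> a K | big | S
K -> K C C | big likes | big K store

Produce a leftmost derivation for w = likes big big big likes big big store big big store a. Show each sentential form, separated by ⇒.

S ⇒ likes K a ⇒ likes big K store a ⇒ likes big K C C store a ⇒ likes big big K store C C store a ⇒ likes big big K C C store C C store a ⇒ likes big big big likes C C store C C store a ⇒ likes big big big likes big C store C C store a ⇒ likes big big big likes big big store C C store a ⇒ likes big big big likes big big store big C store a ⇒ likes big big big likes big big store big big store a

S ⇒ likes K a   [S -> likes K a]
likes K a ⇒ likes big K store a   [K -> big K store]
likes big K store a ⇒ likes big K C C store a   [K -> K C C]
likes big K C C store a ⇒ likes big big K store C C store a   [K -> big K store]
likes big big K store C C store a ⇒ likes big big K C C store C C store a   [K -> K C C]
likes big big K C C store C C store a ⇒ likes big big big likes C C store C C store a   [K -> big likes]
likes big big big likes C C store C C store a ⇒ likes big big big likes big C store C C store a   [C -> big]
likes big big big likes big C store C C store a ⇒ likes big big big likes big big store C C store a   [C -> big]
likes big big big likes big big store C C store a ⇒ likes big big big likes big big store big C store a   [C -> big]
likes big big big likes big big store big C store a ⇒ likes big big big likes big big store big big store a   [C -> big]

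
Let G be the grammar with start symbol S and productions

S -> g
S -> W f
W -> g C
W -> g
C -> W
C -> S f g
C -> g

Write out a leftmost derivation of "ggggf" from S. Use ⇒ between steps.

S ⇒ Wf ⇒ gCf ⇒ gWf ⇒ ggCf ⇒ ggWf ⇒ gggCf ⇒ ggggf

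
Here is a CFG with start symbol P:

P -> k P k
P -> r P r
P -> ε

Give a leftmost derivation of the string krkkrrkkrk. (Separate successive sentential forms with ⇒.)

P ⇒ kPk   [P -> k P k]
kPk ⇒ krPrk   [P -> r P r]
krPrk ⇒ krkPkrk   [P -> k P k]
krkPkrk ⇒ krkkPkkrk   [P -> k P k]
krkkPkkrk ⇒ krkkrPrkkrk   [P -> r P r]
krkkrPrkkrk ⇒ krkkrrkkrk   [P -> ε]

P ⇒ kPk ⇒ krPrk ⇒ krkPkrk ⇒ krkkPkkrk ⇒ krkkrPrkkrk ⇒ krkkrrkkrk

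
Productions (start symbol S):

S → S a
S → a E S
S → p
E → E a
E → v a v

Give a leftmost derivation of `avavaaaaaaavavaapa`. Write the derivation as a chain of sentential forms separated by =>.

S=>aES=>aEaS=>aEaaS=>aEaaaS=>aEaaaaS=>aEaaaaaS=>aEaaaaaaS=>avavaaaaaaS=>avavaaaaaaaES=>avavaaaaaaaEaS=>avavaaaaaaaEaaS=>avavaaaaaaavavaaS=>avavaaaaaaavavaaSa=>avavaaaaaaavavaapa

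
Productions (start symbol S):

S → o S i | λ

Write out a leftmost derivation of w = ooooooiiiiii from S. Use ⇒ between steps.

S ⇒ oSi ⇒ ooSii ⇒ oooSiii ⇒ ooooSiiii ⇒ oooooSiiiii ⇒ ooooooSiiiiii ⇒ ooooooiiiiii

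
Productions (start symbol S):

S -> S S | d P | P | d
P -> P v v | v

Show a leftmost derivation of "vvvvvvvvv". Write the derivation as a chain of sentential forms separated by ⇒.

S ⇒ P   [S -> P]
P ⇒ Pvv   [P -> P v v]
Pvv ⇒ Pvvvv   [P -> P v v]
Pvvvv ⇒ Pvvvvvv   [P -> P v v]
Pvvvvvv ⇒ Pvvvvvvvv   [P -> P v v]
Pvvvvvvvv ⇒ vvvvvvvvv   [P -> v]

S ⇒ P ⇒ Pvv ⇒ Pvvvv ⇒ Pvvvvvv ⇒ Pvvvvvvvv ⇒ vvvvvvvvv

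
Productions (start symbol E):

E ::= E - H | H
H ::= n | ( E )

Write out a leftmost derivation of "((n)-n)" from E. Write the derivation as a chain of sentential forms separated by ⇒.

E ⇒ H   [E ::= H]
H ⇒ (E)   [H ::= ( E )]
(E) ⇒ (E-H)   [E ::= E - H]
(E-H) ⇒ (H-H)   [E ::= H]
(H-H) ⇒ ((E)-H)   [H ::= ( E )]
((E)-H) ⇒ ((H)-H)   [E ::= H]
((H)-H) ⇒ ((n)-H)   [H ::= n]
((n)-H) ⇒ ((n)-n)   [H ::= n]

E ⇒ H ⇒ (E) ⇒ (E-H) ⇒ (H-H) ⇒ ((E)-H) ⇒ ((H)-H) ⇒ ((n)-H) ⇒ ((n)-n)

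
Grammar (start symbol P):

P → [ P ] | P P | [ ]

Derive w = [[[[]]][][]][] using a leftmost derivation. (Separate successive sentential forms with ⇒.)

P ⇒ PP ⇒ [P]P ⇒ [PP]P ⇒ [PPP]P ⇒ [[P]PP]P ⇒ [[[P]]PP]P ⇒ [[[[]]]PP]P ⇒ [[[[]]][]P]P ⇒ [[[[]]][][]]P ⇒ [[[[]]][][]][]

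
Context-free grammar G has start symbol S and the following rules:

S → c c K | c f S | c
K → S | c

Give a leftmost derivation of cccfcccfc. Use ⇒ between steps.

S ⇒ ccK   [S → c c K]
ccK ⇒ ccS   [K → S]
ccS ⇒ cccfS   [S → c f S]
cccfS ⇒ cccfccK   [S → c c K]
cccfccK ⇒ cccfccS   [K → S]
cccfccS ⇒ cccfcccfS   [S → c f S]
cccfcccfS ⇒ cccfcccfc   [S → c]

S⇒ccK⇒ccS⇒cccfS⇒cccfccK⇒cccfccS⇒cccfcccfS⇒cccfcccfc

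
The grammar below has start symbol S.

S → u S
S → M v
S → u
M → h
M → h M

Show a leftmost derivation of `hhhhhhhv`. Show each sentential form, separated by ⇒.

S ⇒ Mv   [S → M v]
Mv ⇒ hMv   [M → h M]
hMv ⇒ hhMv   [M → h M]
hhMv ⇒ hhhMv   [M → h M]
hhhMv ⇒ hhhhMv   [M → h M]
hhhhMv ⇒ hhhhhMv   [M → h M]
hhhhhMv ⇒ hhhhhhMv   [M → h M]
hhhhhhMv ⇒ hhhhhhhv   [M → h]

S ⇒ Mv ⇒ hMv ⇒ hhMv ⇒ hhhMv ⇒ hhhhMv ⇒ hhhhhMv ⇒ hhhhhhMv ⇒ hhhhhhhv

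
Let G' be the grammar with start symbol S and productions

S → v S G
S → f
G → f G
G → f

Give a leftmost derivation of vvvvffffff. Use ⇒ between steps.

S ⇒ vSG ⇒ vvSGG ⇒ vvvSGGG ⇒ vvvvSGGGG ⇒ vvvvfGGGG ⇒ vvvvffGGGG ⇒ vvvvfffGGG ⇒ vvvvffffGG ⇒ vvvvfffffG ⇒ vvvvffffff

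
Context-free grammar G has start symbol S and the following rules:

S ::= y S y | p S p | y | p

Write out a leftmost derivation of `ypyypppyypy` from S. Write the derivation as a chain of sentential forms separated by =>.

S => ySy   [S ::= y S y]
ySy => ypSpy   [S ::= p S p]
ypSpy => ypySypy   [S ::= y S y]
ypySypy => ypyySyypy   [S ::= y S y]
ypyySyypy => ypyypSpyypy   [S ::= p S p]
ypyypSpyypy => ypyypppyypy   [S ::= p]

S=>ySy=>ypSpy=>ypySypy=>ypyySyypy=>ypyypSpyypy=>ypyypppyypy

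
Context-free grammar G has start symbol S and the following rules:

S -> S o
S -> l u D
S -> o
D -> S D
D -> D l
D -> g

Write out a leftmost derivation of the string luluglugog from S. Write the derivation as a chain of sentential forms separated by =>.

S => luD => luSD => luluDD => lulugD => lulugSD => lulugluDD => luluglugD => luluglugSD => luluglugoD => luluglugog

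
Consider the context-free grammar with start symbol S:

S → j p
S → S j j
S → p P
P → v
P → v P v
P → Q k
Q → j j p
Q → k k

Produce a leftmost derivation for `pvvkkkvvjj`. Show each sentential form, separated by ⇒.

S ⇒ Sjj ⇒ pPjj ⇒ pvPvjj ⇒ pvvPvvjj ⇒ pvvQkvvjj ⇒ pvvkkkvvjj

S ⇒ Sjj   [S → S j j]
Sjj ⇒ pPjj   [S → p P]
pPjj ⇒ pvPvjj   [P → v P v]
pvPvjj ⇒ pvvPvvjj   [P → v P v]
pvvPvvjj ⇒ pvvQkvvjj   [P → Q k]
pvvQkvvjj ⇒ pvvkkkvvjj   [Q → k k]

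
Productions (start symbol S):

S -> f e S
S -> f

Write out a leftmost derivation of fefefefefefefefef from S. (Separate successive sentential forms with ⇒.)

S⇒feS⇒fefeS⇒fefefeS⇒fefefefeS⇒fefefefefeS⇒fefefefefefeS⇒fefefefefefefeS⇒fefefefefefefefeS⇒fefefefefefefefef

S ⇒ feS   [S -> f e S]
feS ⇒ fefeS   [S -> f e S]
fefeS ⇒ fefefeS   [S -> f e S]
fefefeS ⇒ fefefefeS   [S -> f e S]
fefefefeS ⇒ fefefefefeS   [S -> f e S]
fefefefefeS ⇒ fefefefefefeS   [S -> f e S]
fefefefefefeS ⇒ fefefefefefefeS   [S -> f e S]
fefefefefefefeS ⇒ fefefefefefefefeS   [S -> f e S]
fefefefefefefefeS ⇒ fefefefefefefefef   [S -> f]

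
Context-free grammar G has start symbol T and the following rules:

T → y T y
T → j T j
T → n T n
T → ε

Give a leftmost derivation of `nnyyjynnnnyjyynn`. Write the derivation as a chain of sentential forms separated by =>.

T => nTn => nnTnn => nnyTynn => nnyyTyynn => nnyyjTjyynn => nnyyjyTyjyynn => nnyyjynTnyjyynn => nnyyjynnTnnyjyynn => nnyyjynnnnyjyynn

T => nTn   [T → n T n]
nTn => nnTnn   [T → n T n]
nnTnn => nnyTynn   [T → y T y]
nnyTynn => nnyyTyynn   [T → y T y]
nnyyTyynn => nnyyjTjyynn   [T → j T j]
nnyyjTjyynn => nnyyjyTyjyynn   [T → y T y]
nnyyjyTyjyynn => nnyyjynTnyjyynn   [T → n T n]
nnyyjynTnyjyynn => nnyyjynnTnnyjyynn   [T → n T n]
nnyyjynnTnnyjyynn => nnyyjynnnnyjyynn   [T → ε]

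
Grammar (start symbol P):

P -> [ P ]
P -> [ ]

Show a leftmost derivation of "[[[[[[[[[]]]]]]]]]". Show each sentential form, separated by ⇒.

P⇒[P]⇒[[P]]⇒[[[P]]]⇒[[[[P]]]]⇒[[[[[P]]]]]⇒[[[[[[P]]]]]]⇒[[[[[[[P]]]]]]]⇒[[[[[[[[P]]]]]]]]⇒[[[[[[[[[]]]]]]]]]

P ⇒ [P]   [P -> [ P ]]
[P] ⇒ [[P]]   [P -> [ P ]]
[[P]] ⇒ [[[P]]]   [P -> [ P ]]
[[[P]]] ⇒ [[[[P]]]]   [P -> [ P ]]
[[[[P]]]] ⇒ [[[[[P]]]]]   [P -> [ P ]]
[[[[[P]]]]] ⇒ [[[[[[P]]]]]]   [P -> [ P ]]
[[[[[[P]]]]]] ⇒ [[[[[[[P]]]]]]]   [P -> [ P ]]
[[[[[[[P]]]]]]] ⇒ [[[[[[[[P]]]]]]]]   [P -> [ P ]]
[[[[[[[[P]]]]]]]] ⇒ [[[[[[[[[]]]]]]]]]   [P -> [ ]]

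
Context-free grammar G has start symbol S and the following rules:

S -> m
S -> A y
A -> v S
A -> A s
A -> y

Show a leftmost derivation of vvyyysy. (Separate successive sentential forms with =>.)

S=>Ay=>Asy=>vSsy=>vAysy=>vvSysy=>vvAyysy=>vvyyysy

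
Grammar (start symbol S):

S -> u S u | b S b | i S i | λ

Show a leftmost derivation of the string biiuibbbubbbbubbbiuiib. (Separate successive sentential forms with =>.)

S=>bSb=>biSib=>biiSiib=>biiuSuiib=>biiuiSiuiib=>biiuibSbiuiib=>biiuibbSbbiuiib=>biiuibbbSbbbiuiib=>biiuibbbuSubbbiuiib=>biiuibbbubSbubbbiuiib=>biiuibbbubbSbbubbbiuiib=>biiuibbbubbbbubbbiuiib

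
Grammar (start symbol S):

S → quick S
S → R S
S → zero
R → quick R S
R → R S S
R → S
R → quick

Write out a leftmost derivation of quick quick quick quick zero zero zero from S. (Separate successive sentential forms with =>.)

S => quick S => quick quick S => quick quick R S => quick quick quick R S S => quick quick quick S S S => quick quick quick quick S S S => quick quick quick quick zero S S => quick quick quick quick zero zero S => quick quick quick quick zero zero zero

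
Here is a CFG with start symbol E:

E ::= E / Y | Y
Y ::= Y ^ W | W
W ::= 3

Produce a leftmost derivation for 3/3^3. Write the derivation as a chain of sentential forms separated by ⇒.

E ⇒ E/Y ⇒ Y/Y ⇒ W/Y ⇒ 3/Y ⇒ 3/Y^W ⇒ 3/W^W ⇒ 3/3^W ⇒ 3/3^3

E ⇒ E/Y   [E ::= E / Y]
E/Y ⇒ Y/Y   [E ::= Y]
Y/Y ⇒ W/Y   [Y ::= W]
W/Y ⇒ 3/Y   [W ::= 3]
3/Y ⇒ 3/Y^W   [Y ::= Y ^ W]
3/Y^W ⇒ 3/W^W   [Y ::= W]
3/W^W ⇒ 3/3^W   [W ::= 3]
3/3^W ⇒ 3/3^3   [W ::= 3]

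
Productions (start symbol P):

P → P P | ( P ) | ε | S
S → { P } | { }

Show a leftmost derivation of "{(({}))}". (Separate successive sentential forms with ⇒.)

P ⇒ S   [P → S]
S ⇒ {P}   [S → { P }]
{P} ⇒ {(P)}   [P → ( P )]
{(P)} ⇒ {(PP)}   [P → P P]
{(PP)} ⇒ {((P)P)}   [P → ( P )]
{((P)P)} ⇒ {((S)P)}   [P → S]
{((S)P)} ⇒ {(({P})P)}   [S → { P }]
{(({P})P)} ⇒ {(({})P)}   [P → ε]
{(({})P)} ⇒ {(({}))}   [P → ε]

P ⇒ S ⇒ {P} ⇒ {(P)} ⇒ {(PP)} ⇒ {((P)P)} ⇒ {((S)P)} ⇒ {(({P})P)} ⇒ {(({})P)} ⇒ {(({}))}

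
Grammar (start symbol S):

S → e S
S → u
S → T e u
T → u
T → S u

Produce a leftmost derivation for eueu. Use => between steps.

S => eS   [S → e S]
eS => eTeu   [S → T e u]
eTeu => eueu   [T → u]

S=>eS=>eTeu=>eueu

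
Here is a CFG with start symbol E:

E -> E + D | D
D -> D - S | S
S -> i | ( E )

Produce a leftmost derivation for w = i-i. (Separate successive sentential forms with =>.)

E => D   [E -> D]
D => D-S   [D -> D - S]
D-S => S-S   [D -> S]
S-S => i-S   [S -> i]
i-S => i-i   [S -> i]

E => D => D-S => S-S => i-S => i-i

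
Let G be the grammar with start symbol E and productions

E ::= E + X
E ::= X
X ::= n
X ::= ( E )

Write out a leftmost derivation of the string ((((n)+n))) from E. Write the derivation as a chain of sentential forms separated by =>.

E => X => (E) => (X) => ((E)) => ((X)) => (((E))) => (((E+X))) => (((X+X))) => ((((E)+X))) => ((((X)+X))) => ((((n)+X))) => ((((n)+n)))

E => X   [E ::= X]
X => (E)   [X ::= ( E )]
(E) => (X)   [E ::= X]
(X) => ((E))   [X ::= ( E )]
((E)) => ((X))   [E ::= X]
((X)) => (((E)))   [X ::= ( E )]
(((E))) => (((E+X)))   [E ::= E + X]
(((E+X))) => (((X+X)))   [E ::= X]
(((X+X))) => ((((E)+X)))   [X ::= ( E )]
((((E)+X))) => ((((X)+X)))   [E ::= X]
((((X)+X))) => ((((n)+X)))   [X ::= n]
((((n)+X))) => ((((n)+n)))   [X ::= n]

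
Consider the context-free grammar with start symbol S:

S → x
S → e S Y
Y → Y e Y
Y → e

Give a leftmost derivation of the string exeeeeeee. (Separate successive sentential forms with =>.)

S => eSY => exY => exYeY => exYeYeY => exYeYeYeY => exeeYeYeY => exeeeeYeY => exeeeeeeY => exeeeeeee

S => eSY   [S → e S Y]
eSY => exY   [S → x]
exY => exYeY   [Y → Y e Y]
exYeY => exYeYeY   [Y → Y e Y]
exYeYeY => exYeYeYeY   [Y → Y e Y]
exYeYeYeY => exeeYeYeY   [Y → e]
exeeYeYeY => exeeeeYeY   [Y → e]
exeeeeYeY => exeeeeeeY   [Y → e]
exeeeeeeY => exeeeeeee   [Y → e]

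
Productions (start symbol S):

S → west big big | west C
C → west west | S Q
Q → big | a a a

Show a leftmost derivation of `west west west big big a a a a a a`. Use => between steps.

S => west C => west S Q => west west C Q => west west S Q Q => west west west big big Q Q => west west west big big a a a Q => west west west big big a a a a a a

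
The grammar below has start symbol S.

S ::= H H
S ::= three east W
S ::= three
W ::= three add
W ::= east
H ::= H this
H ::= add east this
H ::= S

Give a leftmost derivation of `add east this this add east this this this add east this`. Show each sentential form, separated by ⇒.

S ⇒ H H ⇒ H this H ⇒ H this this H ⇒ S this this H ⇒ H H this this H ⇒ H this H this this H ⇒ add east this this H this this H ⇒ add east this this add east this this this H ⇒ add east this this add east this this this add east this

S ⇒ H H   [S ::= H H]
H H ⇒ H this H   [H ::= H this]
H this H ⇒ H this this H   [H ::= H this]
H this this H ⇒ S this this H   [H ::= S]
S this this H ⇒ H H this this H   [S ::= H H]
H H this this H ⇒ H this H this this H   [H ::= H this]
H this H this this H ⇒ add east this this H this this H   [H ::= add east this]
add east this this H this this H ⇒ add east this this add east this this this H   [H ::= add east this]
add east this this add east this this this H ⇒ add east this this add east this this this add east this   [H ::= add east this]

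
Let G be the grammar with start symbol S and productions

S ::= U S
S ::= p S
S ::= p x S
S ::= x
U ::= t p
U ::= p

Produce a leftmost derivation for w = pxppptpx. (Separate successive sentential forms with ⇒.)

S ⇒ pxS ⇒ pxpS ⇒ pxppS ⇒ pxpppS ⇒ pxpppUS ⇒ pxppptpS ⇒ pxppptpx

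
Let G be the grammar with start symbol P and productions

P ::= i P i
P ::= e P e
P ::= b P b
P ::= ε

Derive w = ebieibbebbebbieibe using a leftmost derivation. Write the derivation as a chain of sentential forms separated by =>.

P => ePe   [P ::= e P e]
ePe => ebPbe   [P ::= b P b]
ebPbe => ebiPibe   [P ::= i P i]
ebiPibe => ebiePeibe   [P ::= e P e]
ebiePeibe => ebieiPieibe   [P ::= i P i]
ebieiPieibe => ebieibPbieibe   [P ::= b P b]
ebieibPbieibe => ebieibbPbbieibe   [P ::= b P b]
ebieibbPbbieibe => ebieibbePebbieibe   [P ::= e P e]
ebieibbePebbieibe => ebieibbebPbebbieibe   [P ::= b P b]
ebieibbebPbebbieibe => ebieibbebbebbieibe   [P ::= ε]

P => ePe => ebPbe => ebiPibe => ebiePeibe => ebieiPieibe => ebieibPbieibe => ebieibbPbbieibe => ebieibbePebbieibe => ebieibbebPbebbieibe => ebieibbebbebbieibe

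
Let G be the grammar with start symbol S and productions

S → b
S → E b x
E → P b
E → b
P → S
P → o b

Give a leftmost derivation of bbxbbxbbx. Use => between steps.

S => Ebx => Pbbx => Sbbx => Ebxbbx => Pbbxbbx => Sbbxbbx => Ebxbbxbbx => bbxbbxbbx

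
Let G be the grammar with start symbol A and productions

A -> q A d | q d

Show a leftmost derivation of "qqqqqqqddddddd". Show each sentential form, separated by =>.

A => qAd   [A -> q A d]
qAd => qqAdd   [A -> q A d]
qqAdd => qqqAddd   [A -> q A d]
qqqAddd => qqqqAdddd   [A -> q A d]
qqqqAdddd => qqqqqAddddd   [A -> q A d]
qqqqqAddddd => qqqqqqAdddddd   [A -> q A d]
qqqqqqAdddddd => qqqqqqqddddddd   [A -> q d]

A => qAd => qqAdd => qqqAddd => qqqqAdddd => qqqqqAddddd => qqqqqqAdddddd => qqqqqqqddddddd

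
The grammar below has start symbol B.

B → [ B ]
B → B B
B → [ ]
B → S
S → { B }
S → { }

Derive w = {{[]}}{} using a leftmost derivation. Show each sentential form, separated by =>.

B=>BB=>SB=>{B}B=>{S}B=>{{B}}B=>{{[]}}B=>{{[]}}S=>{{[]}}{}

B => BB   [B → B B]
BB => SB   [B → S]
SB => {B}B   [S → { B }]
{B}B => {S}B   [B → S]
{S}B => {{B}}B   [S → { B }]
{{B}}B => {{[]}}B   [B → [ ]]
{{[]}}B => {{[]}}S   [B → S]
{{[]}}S => {{[]}}{}   [S → { }]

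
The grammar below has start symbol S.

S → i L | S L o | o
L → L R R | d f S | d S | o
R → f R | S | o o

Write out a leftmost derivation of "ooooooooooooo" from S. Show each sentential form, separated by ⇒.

S ⇒ SLo ⇒ SLoLo ⇒ SLoLoLo ⇒ SLoLoLoLo ⇒ oLoLoLoLo ⇒ oLRRoLoLoLo ⇒ ooRRoLoLoLo ⇒ ooooRoLoLoLo ⇒ oooooooLoLoLo ⇒ oooooooooLoLo ⇒ oooooooooooLo ⇒ ooooooooooooo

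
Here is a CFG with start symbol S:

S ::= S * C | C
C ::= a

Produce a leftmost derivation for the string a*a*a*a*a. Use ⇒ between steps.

S⇒S*C⇒S*C*C⇒S*C*C*C⇒S*C*C*C*C⇒C*C*C*C*C⇒a*C*C*C*C⇒a*a*C*C*C⇒a*a*a*C*C⇒a*a*a*a*C⇒a*a*a*a*a

S ⇒ S*C   [S ::= S * C]
S*C ⇒ S*C*C   [S ::= S * C]
S*C*C ⇒ S*C*C*C   [S ::= S * C]
S*C*C*C ⇒ S*C*C*C*C   [S ::= S * C]
S*C*C*C*C ⇒ C*C*C*C*C   [S ::= C]
C*C*C*C*C ⇒ a*C*C*C*C   [C ::= a]
a*C*C*C*C ⇒ a*a*C*C*C   [C ::= a]
a*a*C*C*C ⇒ a*a*a*C*C   [C ::= a]
a*a*a*C*C ⇒ a*a*a*a*C   [C ::= a]
a*a*a*a*C ⇒ a*a*a*a*a   [C ::= a]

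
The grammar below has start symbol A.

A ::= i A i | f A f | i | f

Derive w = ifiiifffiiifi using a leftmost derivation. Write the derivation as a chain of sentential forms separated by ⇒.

A ⇒ iAi ⇒ ifAfi ⇒ ifiAifi ⇒ ifiiAiifi ⇒ ifiiiAiiifi ⇒ ifiiifAfiiifi ⇒ ifiiifffiiifi

A ⇒ iAi   [A ::= i A i]
iAi ⇒ ifAfi   [A ::= f A f]
ifAfi ⇒ ifiAifi   [A ::= i A i]
ifiAifi ⇒ ifiiAiifi   [A ::= i A i]
ifiiAiifi ⇒ ifiiiAiiifi   [A ::= i A i]
ifiiiAiiifi ⇒ ifiiifAfiiifi   [A ::= f A f]
ifiiifAfiiifi ⇒ ifiiifffiiifi   [A ::= f]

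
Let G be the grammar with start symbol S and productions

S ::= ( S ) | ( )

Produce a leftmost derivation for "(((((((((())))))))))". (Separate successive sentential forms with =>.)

S => (S) => ((S)) => (((S))) => ((((S)))) => (((((S))))) => ((((((S)))))) => (((((((S))))))) => ((((((((S)))))))) => (((((((((S))))))))) => (((((((((())))))))))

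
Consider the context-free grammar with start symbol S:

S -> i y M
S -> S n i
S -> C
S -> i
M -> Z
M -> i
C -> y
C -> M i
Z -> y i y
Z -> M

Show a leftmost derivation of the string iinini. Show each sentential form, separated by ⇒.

S⇒Sni⇒Snini⇒Cnini⇒Minini⇒iinini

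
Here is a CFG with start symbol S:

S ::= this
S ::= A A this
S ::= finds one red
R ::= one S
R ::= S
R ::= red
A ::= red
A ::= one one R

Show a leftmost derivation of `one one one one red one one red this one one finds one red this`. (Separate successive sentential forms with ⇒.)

S ⇒ A A this ⇒ one one R A this ⇒ one one S A this ⇒ one one A A this A this ⇒ one one one one R A this A this ⇒ one one one one red A this A this ⇒ one one one one red one one R this A this ⇒ one one one one red one one red this A this ⇒ one one one one red one one red this one one R this ⇒ one one one one red one one red this one one S this ⇒ one one one one red one one red this one one finds one red this

S ⇒ A A this   [S ::= A A this]
A A this ⇒ one one R A this   [A ::= one one R]
one one R A this ⇒ one one S A this   [R ::= S]
one one S A this ⇒ one one A A this A this   [S ::= A A this]
one one A A this A this ⇒ one one one one R A this A this   [A ::= one one R]
one one one one R A this A this ⇒ one one one one red A this A this   [R ::= red]
one one one one red A this A this ⇒ one one one one red one one R this A this   [A ::= one one R]
one one one one red one one R this A this ⇒ one one one one red one one red this A this   [R ::= red]
one one one one red one one red this A this ⇒ one one one one red one one red this one one R this   [A ::= one one R]
one one one one red one one red this one one R this ⇒ one one one one red one one red this one one S this   [R ::= S]
one one one one red one one red this one one S this ⇒ one one one one red one one red this one one finds one red this   [S ::= finds one red]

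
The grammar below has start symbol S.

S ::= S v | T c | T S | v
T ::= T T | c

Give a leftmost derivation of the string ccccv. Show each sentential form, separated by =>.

S => TS   [S ::= T S]
TS => TTS   [T ::= T T]
TTS => TTTS   [T ::= T T]
TTTS => TTTTS   [T ::= T T]
TTTTS => cTTTS   [T ::= c]
cTTTS => ccTTS   [T ::= c]
ccTTS => cccTS   [T ::= c]
cccTS => ccccS   [T ::= c]
ccccS => ccccv   [S ::= v]

S=>TS=>TTS=>TTTS=>TTTTS=>cTTTS=>ccTTS=>cccTS=>ccccS=>ccccv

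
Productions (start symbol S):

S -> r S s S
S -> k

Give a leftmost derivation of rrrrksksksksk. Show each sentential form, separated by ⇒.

S ⇒ rSsS ⇒ rrSsSsS ⇒ rrrSsSsSsS ⇒ rrrrSsSsSsSsS ⇒ rrrrksSsSsSsS ⇒ rrrrksksSsSsS ⇒ rrrrksksksSsS ⇒ rrrrksksksksS ⇒ rrrrksksksksk

S ⇒ rSsS   [S -> r S s S]
rSsS ⇒ rrSsSsS   [S -> r S s S]
rrSsSsS ⇒ rrrSsSsSsS   [S -> r S s S]
rrrSsSsSsS ⇒ rrrrSsSsSsSsS   [S -> r S s S]
rrrrSsSsSsSsS ⇒ rrrrksSsSsSsS   [S -> k]
rrrrksSsSsSsS ⇒ rrrrksksSsSsS   [S -> k]
rrrrksksSsSsS ⇒ rrrrksksksSsS   [S -> k]
rrrrksksksSsS ⇒ rrrrksksksksS   [S -> k]
rrrrksksksksS ⇒ rrrrksksksksk   [S -> k]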